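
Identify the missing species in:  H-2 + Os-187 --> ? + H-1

Conserve mass number: 2 + 187 = A + 1, so A = 188.
Conserve atomic number: 1 + 76 = Z + 1, so Z = 76.
Z = 76 is osmium, so the species is Os-188.

Os-188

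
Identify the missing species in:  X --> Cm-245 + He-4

Cf-249

Conserve mass number: A = 245 + 4, so A = 249.
Conserve atomic number: Z = 96 + 2, so Z = 98.
Z = 98 is californium, so the species is Cf-249.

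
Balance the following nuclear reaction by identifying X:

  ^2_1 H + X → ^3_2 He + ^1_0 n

Conserve mass number: 2 + A = 3 + 1, so A = 2.
Conserve atomic number: 1 + Z = 2 + 0, so Z = 1.
A = 2 and Z = 1 is ^2_1 H — a deuteron.

deuteron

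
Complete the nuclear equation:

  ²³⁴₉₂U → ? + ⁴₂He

Conserve mass number: 234 = A + 4, so A = 230.
Conserve atomic number: 92 = Z + 2, so Z = 90.
Z = 90 is thorium, so the species is ²³⁰₉₀Th.

Th-230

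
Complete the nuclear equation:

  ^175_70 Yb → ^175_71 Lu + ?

beta-minus particle

Conserve mass number: 175 = 175 + A, so A = 0.
Conserve atomic number: 70 = 71 + Z, so Z = -1.
A = 0 and Z = -1 is ^0_-1 e — a beta-minus particle.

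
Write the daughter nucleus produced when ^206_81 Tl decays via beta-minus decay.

Pb-206

Beta-minus decay: mass number changes by +0, atomic number by +1.
A: 206 = 206; Z: 81 + 1 = 82.
Z = 82 is lead, so the daughter is ^206_82 Pb.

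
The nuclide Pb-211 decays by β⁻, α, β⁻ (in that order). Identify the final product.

Pb-207

Start: (A, Z) = (211, 82).
After β⁻: (211, 83).
After α: (207, 81).
After β⁻: (207, 82).
Z = 82 is lead.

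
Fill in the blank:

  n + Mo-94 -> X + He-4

Zr-91

Conserve mass number: 1 + 94 = A + 4, so A = 91.
Conserve atomic number: 0 + 42 = Z + 2, so Z = 40.
Z = 40 is zirconium, so the species is Zr-91.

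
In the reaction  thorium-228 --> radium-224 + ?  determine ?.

alpha particle

Conserve mass number: 228 = 224 + A, so A = 4.
Conserve atomic number: 90 = 88 + Z, so Z = 2.
A = 4 and Z = 2 is helium-4 — an alpha particle.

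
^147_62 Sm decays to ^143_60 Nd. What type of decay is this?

ΔA = 143 − 147 = -4; ΔZ = 60 − 62 = -2.
A drops by 4 and Z drops by 2 — the signature of alpha emission.

alpha decay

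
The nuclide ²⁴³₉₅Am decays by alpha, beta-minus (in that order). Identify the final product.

Pu-239

Start: (A, Z) = (243, 95).
After α: (239, 93).
After β⁻: (239, 94).
Z = 94 is plutonium.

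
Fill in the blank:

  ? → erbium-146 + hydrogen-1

Tm-147

Conserve mass number: A = 146 + 1, so A = 147.
Conserve atomic number: Z = 68 + 1, so Z = 69.
Z = 69 is thulium, so the species is thulium-147.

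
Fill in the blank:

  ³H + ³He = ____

Li-6

Conserve mass number: 3 + 3 = A, so A = 6.
Conserve atomic number: 1 + 2 = Z, so Z = 3.
Z = 3 is lithium, so the species is ⁶Li.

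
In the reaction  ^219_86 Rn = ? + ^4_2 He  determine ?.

Conserve mass number: 219 = A + 4, so A = 215.
Conserve atomic number: 86 = Z + 2, so Z = 84.
Z = 84 is polonium, so the species is ^215_84 Po.

Po-215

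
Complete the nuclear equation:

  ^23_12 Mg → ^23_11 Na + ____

positron

Conserve mass number: 23 = 23 + A, so A = 0.
Conserve atomic number: 12 = 11 + Z, so Z = 1.
A = 0 and Z = 1 is ^0_1 e — a positron.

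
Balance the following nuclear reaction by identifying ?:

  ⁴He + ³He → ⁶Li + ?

Conserve mass number: 4 + 3 = 6 + A, so A = 1.
Conserve atomic number: 2 + 2 = 3 + Z, so Z = 1.
A = 1 and Z = 1 is ¹H — a proton.

proton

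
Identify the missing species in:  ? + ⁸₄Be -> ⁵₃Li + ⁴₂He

Conserve mass number: A + 8 = 5 + 4, so A = 1.
Conserve atomic number: Z + 4 = 3 + 2, so Z = 1.
A = 1 and Z = 1 is ¹₁H — a proton.

proton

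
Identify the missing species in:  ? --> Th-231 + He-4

U-235

Conserve mass number: A = 231 + 4, so A = 235.
Conserve atomic number: Z = 90 + 2, so Z = 92.
Z = 92 is uranium, so the species is U-235.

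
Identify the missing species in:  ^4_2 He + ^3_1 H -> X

Li-7

Conserve mass number: 4 + 3 = A, so A = 7.
Conserve atomic number: 2 + 1 = Z, so Z = 3.
Z = 3 is lithium, so the species is ^7_3 Li.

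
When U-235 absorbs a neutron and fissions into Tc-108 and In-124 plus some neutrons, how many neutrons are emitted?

Conserve mass number: 236 = 108 + 124 + k, so k = 236 − 232 = 4.
Check atomic number: 92 = 43 + 49 + 0 = 92. ✓

4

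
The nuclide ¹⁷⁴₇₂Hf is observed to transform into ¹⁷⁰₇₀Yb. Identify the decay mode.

ΔA = 170 − 174 = -4; ΔZ = 70 − 72 = -2.
A drops by 4 and Z drops by 2 — the signature of alpha emission.

alpha decay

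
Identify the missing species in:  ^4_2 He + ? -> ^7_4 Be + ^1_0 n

alpha particle

Conserve mass number: 4 + A = 7 + 1, so A = 4.
Conserve atomic number: 2 + Z = 4 + 0, so Z = 2.
A = 4 and Z = 2 is ^4_2 He — an alpha particle.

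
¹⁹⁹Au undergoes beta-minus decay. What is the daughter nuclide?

Beta-minus decay: mass number changes by +0, atomic number by +1.
A: 199 = 199; Z: 79 + 1 = 80.
Z = 80 is mercury, so the daughter is ¹⁹⁹Hg.

Hg-199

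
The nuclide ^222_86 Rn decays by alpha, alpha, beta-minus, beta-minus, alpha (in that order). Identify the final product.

Start: (A, Z) = (222, 86).
After α: (218, 84).
After α: (214, 82).
After β⁻: (214, 83).
After β⁻: (214, 84).
After α: (210, 82).
Z = 82 is lead.

Pb-210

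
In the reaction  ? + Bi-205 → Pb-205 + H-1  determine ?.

Conserve mass number: A + 205 = 205 + 1, so A = 1.
Conserve atomic number: Z + 83 = 82 + 1, so Z = 0.
A = 1 and Z = 0 is n — a neutron.

neutron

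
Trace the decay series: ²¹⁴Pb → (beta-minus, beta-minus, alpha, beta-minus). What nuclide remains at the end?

Start: (A, Z) = (214, 82).
After β⁻: (214, 83).
After β⁻: (214, 84).
After α: (210, 82).
After β⁻: (210, 83).
Z = 83 is bismuth.

Bi-210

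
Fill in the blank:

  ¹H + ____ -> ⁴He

Conserve mass number: 1 + A = 4, so A = 3.
Conserve atomic number: 1 + Z = 2, so Z = 1.
A = 3 and Z = 1 is ³H — a triton.

triton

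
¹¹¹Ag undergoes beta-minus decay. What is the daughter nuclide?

Cd-111

Beta-minus decay: mass number changes by +0, atomic number by +1.
A: 111 = 111; Z: 47 + 1 = 48.
Z = 48 is cadmium, so the daughter is ¹¹¹Cd.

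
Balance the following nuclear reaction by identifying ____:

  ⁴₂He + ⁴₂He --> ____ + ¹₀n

Conserve mass number: 4 + 4 = A + 1, so A = 7.
Conserve atomic number: 2 + 2 = Z + 0, so Z = 4.
Z = 4 is beryllium, so the species is ⁷₄Be.

Be-7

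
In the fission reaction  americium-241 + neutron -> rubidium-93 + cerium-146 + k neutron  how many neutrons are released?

Conserve mass number: 242 = 93 + 146 + k, so k = 242 − 239 = 3.
Check atomic number: 95 = 37 + 58 + 0 = 95. ✓

3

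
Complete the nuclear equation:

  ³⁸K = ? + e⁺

Ar-38

Conserve mass number: 38 = A + 0, so A = 38.
Conserve atomic number: 19 = Z + 1, so Z = 18.
Z = 18 is argon, so the species is ³⁸Ar.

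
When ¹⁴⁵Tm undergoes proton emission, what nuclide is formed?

Proton emission: mass number changes by -1, atomic number by -1.
A: 145 − 1 = 144; Z: 69 − 1 = 68.
Z = 68 is erbium, so the daughter is ¹⁴⁴Er.

Er-144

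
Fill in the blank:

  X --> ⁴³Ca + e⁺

Conserve mass number: A = 43 + 0, so A = 43.
Conserve atomic number: Z = 20 + 1, so Z = 21.
Z = 21 is scandium, so the species is ⁴³Sc.

Sc-43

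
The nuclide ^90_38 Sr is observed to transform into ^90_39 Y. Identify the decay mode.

beta-minus decay

ΔA = 90 − 90 = 0; ΔZ = 39 − 38 = +1.
A is unchanged and Z rises by 1 — a neutron has become a proton (β⁻ decay).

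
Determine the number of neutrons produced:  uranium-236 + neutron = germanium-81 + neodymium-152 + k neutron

Conserve mass number: 237 = 81 + 152 + k, so k = 237 − 233 = 4.
Check atomic number: 92 = 32 + 60 + 0 = 92. ✓

4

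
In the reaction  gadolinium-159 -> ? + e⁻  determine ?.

Conserve mass number: 159 = A + 0, so A = 159.
Conserve atomic number: 64 = Z − 1, so Z = 65.
Z = 65 is terbium, so the species is terbium-159.

Tb-159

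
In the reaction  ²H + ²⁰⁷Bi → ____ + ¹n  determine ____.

Po-208

Conserve mass number: 2 + 207 = A + 1, so A = 208.
Conserve atomic number: 1 + 83 = Z + 0, so Z = 84.
Z = 84 is polonium, so the species is ²⁰⁸Po.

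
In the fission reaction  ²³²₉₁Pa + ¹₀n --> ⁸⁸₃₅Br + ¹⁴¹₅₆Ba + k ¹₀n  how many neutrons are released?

Conserve mass number: 233 = 88 + 141 + k, so k = 233 − 229 = 4.
Check atomic number: 91 = 35 + 56 + 0 = 91. ✓

4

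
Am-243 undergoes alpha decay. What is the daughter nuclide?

Np-239

Alpha decay: mass number changes by -4, atomic number by -2.
A: 243 − 4 = 239; Z: 95 − 2 = 93.
Z = 93 is neptunium, so the daughter is Np-239.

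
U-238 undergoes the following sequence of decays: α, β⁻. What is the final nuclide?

Start: (A, Z) = (238, 92).
After α: (234, 90).
After β⁻: (234, 91).
Z = 91 is protactinium.

Pa-234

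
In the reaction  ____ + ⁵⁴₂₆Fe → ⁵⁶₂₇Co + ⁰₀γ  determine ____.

deuteron

Conserve mass number: A + 54 = 56 + 0, so A = 2.
Conserve atomic number: Z + 26 = 27 + 0, so Z = 1.
A = 2 and Z = 1 is ²₁H — a deuteron.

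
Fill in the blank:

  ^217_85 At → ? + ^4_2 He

Conserve mass number: 217 = A + 4, so A = 213.
Conserve atomic number: 85 = Z + 2, so Z = 83.
Z = 83 is bismuth, so the species is ^213_83 Bi.

Bi-213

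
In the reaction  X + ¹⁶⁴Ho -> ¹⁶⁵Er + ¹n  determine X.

deuteron

Conserve mass number: A + 164 = 165 + 1, so A = 2.
Conserve atomic number: Z + 67 = 68 + 0, so Z = 1.
A = 2 and Z = 1 is ²H — a deuteron.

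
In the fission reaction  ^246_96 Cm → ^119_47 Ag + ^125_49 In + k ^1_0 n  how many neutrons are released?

Conserve mass number: 246 = 119 + 125 + k, so k = 246 − 244 = 2.
Check atomic number: 96 = 47 + 49 + 0 = 96. ✓

2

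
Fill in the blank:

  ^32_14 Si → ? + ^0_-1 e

Conserve mass number: 32 = A + 0, so A = 32.
Conserve atomic number: 14 = Z − 1, so Z = 15.
Z = 15 is phosphorus, so the species is ^32_15 P.

P-32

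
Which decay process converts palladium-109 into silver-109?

beta-minus decay

ΔA = 109 − 109 = 0; ΔZ = 47 − 46 = +1.
A is unchanged and Z rises by 1 — a neutron has become a proton (β⁻ decay).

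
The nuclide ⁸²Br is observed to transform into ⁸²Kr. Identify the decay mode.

beta-minus decay

ΔA = 82 − 82 = 0; ΔZ = 36 − 35 = +1.
A is unchanged and Z rises by 1 — a neutron has become a proton (β⁻ decay).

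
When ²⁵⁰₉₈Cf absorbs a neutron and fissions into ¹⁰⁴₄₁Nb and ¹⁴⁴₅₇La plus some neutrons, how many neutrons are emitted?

Conserve mass number: 251 = 104 + 144 + k, so k = 251 − 248 = 3.
Check atomic number: 98 = 41 + 57 + 0 = 98. ✓

3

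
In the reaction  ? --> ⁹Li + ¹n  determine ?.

Conserve mass number: A = 9 + 1, so A = 10.
Conserve atomic number: Z = 3 + 0, so Z = 3.
Z = 3 is lithium, so the species is ¹⁰Li.

Li-10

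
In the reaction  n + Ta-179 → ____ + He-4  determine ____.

Conserve mass number: 1 + 179 = A + 4, so A = 176.
Conserve atomic number: 0 + 73 = Z + 2, so Z = 71.
Z = 71 is lutetium, so the species is Lu-176.

Lu-176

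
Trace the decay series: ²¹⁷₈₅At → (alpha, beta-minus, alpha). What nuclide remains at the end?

Start: (A, Z) = (217, 85).
After α: (213, 83).
After β⁻: (213, 84).
After α: (209, 82).
Z = 82 is lead.

Pb-209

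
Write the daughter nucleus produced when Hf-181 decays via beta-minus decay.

Beta-minus decay: mass number changes by +0, atomic number by +1.
A: 181 = 181; Z: 72 + 1 = 73.
Z = 73 is tantalum, so the daughter is Ta-181.

Ta-181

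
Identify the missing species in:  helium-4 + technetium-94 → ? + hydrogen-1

Conserve mass number: 4 + 94 = A + 1, so A = 97.
Conserve atomic number: 2 + 43 = Z + 1, so Z = 44.
Z = 44 is ruthenium, so the species is ruthenium-97.

Ru-97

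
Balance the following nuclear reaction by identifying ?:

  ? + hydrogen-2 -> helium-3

Conserve mass number: A + 2 = 3, so A = 1.
Conserve atomic number: Z + 1 = 2, so Z = 1.
A = 1 and Z = 1 is hydrogen-1 — a proton.

proton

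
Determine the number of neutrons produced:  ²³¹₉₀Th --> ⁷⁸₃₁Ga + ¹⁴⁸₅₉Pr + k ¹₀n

Conserve mass number: 231 = 78 + 148 + k, so k = 231 − 226 = 5.
Check atomic number: 90 = 31 + 59 + 0 = 90. ✓

5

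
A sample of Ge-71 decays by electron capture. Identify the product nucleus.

Electron capture: mass number changes by +0, atomic number by -1.
A: 71 = 71; Z: 32 − 1 = 31.
Z = 31 is gallium, so the daughter is Ga-71.

Ga-71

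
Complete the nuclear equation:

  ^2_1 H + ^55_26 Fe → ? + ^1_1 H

Conserve mass number: 2 + 55 = A + 1, so A = 56.
Conserve atomic number: 1 + 26 = Z + 1, so Z = 26.
Z = 26 is iron, so the species is ^56_26 Fe.

Fe-56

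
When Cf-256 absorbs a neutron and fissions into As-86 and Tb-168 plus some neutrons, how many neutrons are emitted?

Conserve mass number: 257 = 86 + 168 + k, so k = 257 − 254 = 3.
Check atomic number: 98 = 33 + 65 + 0 = 98. ✓

3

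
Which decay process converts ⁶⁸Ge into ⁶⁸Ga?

beta-plus decay or electron capture

ΔA = 68 − 68 = 0; ΔZ = 31 − 32 = -1.
A is unchanged and Z drops by 1 — a proton has become a neutron (β⁺ emission or electron capture).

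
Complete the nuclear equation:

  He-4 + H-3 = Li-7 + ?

Conserve mass number: 4 + 3 = 7 + A, so A = 0.
Conserve atomic number: 2 + 1 = 3 + Z, so Z = 0.
A = 0 and Z = 0 is γ — a gamma ray.

gamma ray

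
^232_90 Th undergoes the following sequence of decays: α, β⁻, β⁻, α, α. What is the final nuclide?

Rn-220

Start: (A, Z) = (232, 90).
After α: (228, 88).
After β⁻: (228, 89).
After β⁻: (228, 90).
After α: (224, 88).
After α: (220, 86).
Z = 86 is radon.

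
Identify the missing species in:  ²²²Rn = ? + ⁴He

Po-218

Conserve mass number: 222 = A + 4, so A = 218.
Conserve atomic number: 86 = Z + 2, so Z = 84.
Z = 84 is polonium, so the species is ²¹⁸Po.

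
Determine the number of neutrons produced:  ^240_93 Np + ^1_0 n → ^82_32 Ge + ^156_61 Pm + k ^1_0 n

Conserve mass number: 241 = 82 + 156 + k, so k = 241 − 238 = 3.
Check atomic number: 93 = 32 + 61 + 0 = 93. ✓

3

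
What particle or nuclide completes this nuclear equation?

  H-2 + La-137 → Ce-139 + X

gamma ray

Conserve mass number: 2 + 137 = 139 + A, so A = 0.
Conserve atomic number: 1 + 57 = 58 + Z, so Z = 0.
A = 0 and Z = 0 is γ — a gamma ray.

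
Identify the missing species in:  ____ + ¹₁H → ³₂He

Conserve mass number: A + 1 = 3, so A = 2.
Conserve atomic number: Z + 1 = 2, so Z = 1.
A = 2 and Z = 1 is ²₁H — a deuteron.

deuteron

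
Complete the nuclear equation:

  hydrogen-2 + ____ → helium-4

Conserve mass number: 2 + A = 4, so A = 2.
Conserve atomic number: 1 + Z = 2, so Z = 1.
A = 2 and Z = 1 is hydrogen-2 — a deuteron.

deuteron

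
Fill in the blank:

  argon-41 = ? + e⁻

Conserve mass number: 41 = A + 0, so A = 41.
Conserve atomic number: 18 = Z − 1, so Z = 19.
Z = 19 is potassium, so the species is potassium-41.

K-41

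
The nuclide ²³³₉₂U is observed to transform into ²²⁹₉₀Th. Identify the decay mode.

alpha decay

ΔA = 229 − 233 = -4; ΔZ = 90 − 92 = -2.
A drops by 4 and Z drops by 2 — the signature of alpha emission.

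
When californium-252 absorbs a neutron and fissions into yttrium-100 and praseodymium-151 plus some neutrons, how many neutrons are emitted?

Conserve mass number: 253 = 100 + 151 + k, so k = 253 − 251 = 2.
Check atomic number: 98 = 39 + 59 + 0 = 98. ✓

2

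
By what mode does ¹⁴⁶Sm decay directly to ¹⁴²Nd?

alpha decay

ΔA = 142 − 146 = -4; ΔZ = 60 − 62 = -2.
A drops by 4 and Z drops by 2 — the signature of alpha emission.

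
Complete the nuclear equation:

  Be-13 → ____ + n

Conserve mass number: 13 = A + 1, so A = 12.
Conserve atomic number: 4 = Z + 0, so Z = 4.
Z = 4 is beryllium, so the species is Be-12.

Be-12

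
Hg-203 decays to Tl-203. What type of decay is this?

ΔA = 203 − 203 = 0; ΔZ = 81 − 80 = +1.
A is unchanged and Z rises by 1 — a neutron has become a proton (β⁻ decay).

beta-minus decay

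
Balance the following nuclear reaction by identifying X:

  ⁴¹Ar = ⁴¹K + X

beta-minus particle

Conserve mass number: 41 = 41 + A, so A = 0.
Conserve atomic number: 18 = 19 + Z, so Z = -1.
A = 0 and Z = -1 is e⁻ — a beta-minus particle.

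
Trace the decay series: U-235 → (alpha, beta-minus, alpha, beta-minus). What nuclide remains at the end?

Start: (A, Z) = (235, 92).
After α: (231, 90).
After β⁻: (231, 91).
After α: (227, 89).
After β⁻: (227, 90).
Z = 90 is thorium.

Th-227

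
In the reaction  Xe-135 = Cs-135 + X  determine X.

Conserve mass number: 135 = 135 + A, so A = 0.
Conserve atomic number: 54 = 55 + Z, so Z = -1.
A = 0 and Z = -1 is e⁻ — a beta-minus particle.

beta-minus particle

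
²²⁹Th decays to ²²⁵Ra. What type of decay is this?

ΔA = 225 − 229 = -4; ΔZ = 88 − 90 = -2.
A drops by 4 and Z drops by 2 — the signature of alpha emission.

alpha decay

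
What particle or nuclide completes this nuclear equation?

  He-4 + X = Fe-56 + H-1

Mn-53

Conserve mass number: 4 + A = 56 + 1, so A = 53.
Conserve atomic number: 2 + Z = 26 + 1, so Z = 25.
Z = 25 is manganese, so the species is Mn-53.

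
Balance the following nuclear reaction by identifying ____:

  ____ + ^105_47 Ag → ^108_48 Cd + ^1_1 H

alpha particle

Conserve mass number: A + 105 = 108 + 1, so A = 4.
Conserve atomic number: Z + 47 = 48 + 1, so Z = 2.
A = 4 and Z = 2 is ^4_2 He — an alpha particle.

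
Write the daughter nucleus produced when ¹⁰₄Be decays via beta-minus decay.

Beta-minus decay: mass number changes by +0, atomic number by +1.
A: 10 = 10; Z: 4 + 1 = 5.
Z = 5 is boron, so the daughter is ¹⁰₅B.

B-10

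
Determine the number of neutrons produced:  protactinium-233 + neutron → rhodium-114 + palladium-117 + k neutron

Conserve mass number: 234 = 114 + 117 + k, so k = 234 − 231 = 3.
Check atomic number: 91 = 45 + 46 + 0 = 91. ✓

3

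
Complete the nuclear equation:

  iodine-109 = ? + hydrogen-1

Conserve mass number: 109 = A + 1, so A = 108.
Conserve atomic number: 53 = Z + 1, so Z = 52.
Z = 52 is tellurium, so the species is tellurium-108.

Te-108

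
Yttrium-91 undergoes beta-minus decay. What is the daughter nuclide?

Beta-minus decay: mass number changes by +0, atomic number by +1.
A: 91 = 91; Z: 39 + 1 = 40.
Z = 40 is zirconium, so the daughter is zirconium-91.

Zr-91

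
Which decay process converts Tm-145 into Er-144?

proton emission

ΔA = 144 − 145 = -1; ΔZ = 68 − 69 = -1.
A drops by 1 and Z drops by 1 — a proton was emitted.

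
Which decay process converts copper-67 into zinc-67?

beta-minus decay

ΔA = 67 − 67 = 0; ΔZ = 30 − 29 = +1.
A is unchanged and Z rises by 1 — a neutron has become a proton (β⁻ decay).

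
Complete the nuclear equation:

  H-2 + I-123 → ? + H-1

Conserve mass number: 2 + 123 = A + 1, so A = 124.
Conserve atomic number: 1 + 53 = Z + 1, so Z = 53.
Z = 53 is iodine, so the species is I-124.

I-124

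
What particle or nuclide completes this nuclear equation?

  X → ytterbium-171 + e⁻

Conserve mass number: A = 171 + 0, so A = 171.
Conserve atomic number: Z = 70 − 1, so Z = 69.
Z = 69 is thulium, so the species is thulium-171.

Tm-171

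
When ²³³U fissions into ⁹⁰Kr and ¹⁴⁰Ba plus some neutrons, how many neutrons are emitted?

3

Conserve mass number: 233 = 90 + 140 + k, so k = 233 − 230 = 3.
Check atomic number: 92 = 36 + 56 + 0 = 92. ✓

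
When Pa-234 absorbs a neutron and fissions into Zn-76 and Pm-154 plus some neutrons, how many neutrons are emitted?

Conserve mass number: 235 = 76 + 154 + k, so k = 235 − 230 = 5.
Check atomic number: 91 = 30 + 61 + 0 = 91. ✓

5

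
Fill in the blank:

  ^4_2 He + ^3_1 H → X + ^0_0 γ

Conserve mass number: 4 + 3 = A + 0, so A = 7.
Conserve atomic number: 2 + 1 = Z + 0, so Z = 3.
Z = 3 is lithium, so the species is ^7_3 Li.

Li-7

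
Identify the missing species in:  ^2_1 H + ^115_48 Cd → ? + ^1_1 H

Cd-116

Conserve mass number: 2 + 115 = A + 1, so A = 116.
Conserve atomic number: 1 + 48 = Z + 1, so Z = 48.
Z = 48 is cadmium, so the species is ^116_48 Cd.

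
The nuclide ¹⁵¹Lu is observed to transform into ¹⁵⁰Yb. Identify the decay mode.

ΔA = 150 − 151 = -1; ΔZ = 70 − 71 = -1.
A drops by 1 and Z drops by 1 — a proton was emitted.

proton emission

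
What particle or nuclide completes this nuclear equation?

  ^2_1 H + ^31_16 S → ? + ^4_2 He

P-29

Conserve mass number: 2 + 31 = A + 4, so A = 29.
Conserve atomic number: 1 + 16 = Z + 2, so Z = 15.
Z = 15 is phosphorus, so the species is ^29_15 P.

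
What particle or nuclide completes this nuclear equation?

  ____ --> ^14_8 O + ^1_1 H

F-15

Conserve mass number: A = 14 + 1, so A = 15.
Conserve atomic number: Z = 8 + 1, so Z = 9.
Z = 9 is fluorine, so the species is ^15_9 F.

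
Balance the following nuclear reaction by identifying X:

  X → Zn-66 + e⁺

Conserve mass number: A = 66 + 0, so A = 66.
Conserve atomic number: Z = 30 + 1, so Z = 31.
Z = 31 is gallium, so the species is Ga-66.

Ga-66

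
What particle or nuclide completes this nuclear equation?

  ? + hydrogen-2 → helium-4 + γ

Conserve mass number: A + 2 = 4 + 0, so A = 2.
Conserve atomic number: Z + 1 = 2 + 0, so Z = 1.
A = 2 and Z = 1 is hydrogen-2 — a deuteron.

deuteron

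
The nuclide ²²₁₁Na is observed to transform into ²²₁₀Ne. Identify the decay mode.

beta-plus decay or electron capture

ΔA = 22 − 22 = 0; ΔZ = 10 − 11 = -1.
A is unchanged and Z drops by 1 — a proton has become a neutron (β⁺ emission or electron capture).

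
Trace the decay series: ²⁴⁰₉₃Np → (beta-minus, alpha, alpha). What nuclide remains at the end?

Start: (A, Z) = (240, 93).
After β⁻: (240, 94).
After α: (236, 92).
After α: (232, 90).
Z = 90 is thorium.

Th-232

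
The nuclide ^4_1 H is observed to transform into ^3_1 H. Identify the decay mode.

neutron emission

ΔA = 3 − 4 = -1; ΔZ = 1 − 1 = +0.
A drops by 1 with Z unchanged — a neutron was emitted.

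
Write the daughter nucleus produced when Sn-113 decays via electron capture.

Electron capture: mass number changes by +0, atomic number by -1.
A: 113 = 113; Z: 50 − 1 = 49.
Z = 49 is indium, so the daughter is In-113.

In-113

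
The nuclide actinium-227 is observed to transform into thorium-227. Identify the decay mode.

ΔA = 227 − 227 = 0; ΔZ = 90 − 89 = +1.
A is unchanged and Z rises by 1 — a neutron has become a proton (β⁻ decay).

beta-minus decay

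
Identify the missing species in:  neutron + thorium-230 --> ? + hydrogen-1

Ac-230

Conserve mass number: 1 + 230 = A + 1, so A = 230.
Conserve atomic number: 0 + 90 = Z + 1, so Z = 89.
Z = 89 is actinium, so the species is actinium-230.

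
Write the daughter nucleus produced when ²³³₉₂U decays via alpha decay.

Alpha decay: mass number changes by -4, atomic number by -2.
A: 233 − 4 = 229; Z: 92 − 2 = 90.
Z = 90 is thorium, so the daughter is ²²⁹₉₀Th.

Th-229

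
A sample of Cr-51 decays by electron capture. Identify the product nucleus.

Electron capture: mass number changes by +0, atomic number by -1.
A: 51 = 51; Z: 24 − 1 = 23.
Z = 23 is vanadium, so the daughter is V-51.

V-51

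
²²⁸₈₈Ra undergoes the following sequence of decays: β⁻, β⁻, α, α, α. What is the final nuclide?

Start: (A, Z) = (228, 88).
After β⁻: (228, 89).
After β⁻: (228, 90).
After α: (224, 88).
After α: (220, 86).
After α: (216, 84).
Z = 84 is polonium.

Po-216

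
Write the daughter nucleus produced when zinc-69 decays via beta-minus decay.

Ga-69

Beta-minus decay: mass number changes by +0, atomic number by +1.
A: 69 = 69; Z: 30 + 1 = 31.
Z = 31 is gallium, so the daughter is gallium-69.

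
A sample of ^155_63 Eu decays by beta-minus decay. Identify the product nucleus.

Beta-minus decay: mass number changes by +0, atomic number by +1.
A: 155 = 155; Z: 63 + 1 = 64.
Z = 64 is gadolinium, so the daughter is ^155_64 Gd.

Gd-155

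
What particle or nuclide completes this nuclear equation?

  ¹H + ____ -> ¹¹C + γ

Conserve mass number: 1 + A = 11 + 0, so A = 10.
Conserve atomic number: 1 + Z = 6 + 0, so Z = 5.
Z = 5 is boron, so the species is ¹⁰B.

B-10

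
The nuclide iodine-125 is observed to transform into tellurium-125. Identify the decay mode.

ΔA = 125 − 125 = 0; ΔZ = 52 − 53 = -1.
A is unchanged and Z drops by 1 — a proton has become a neutron (β⁺ emission or electron capture).

beta-plus decay or electron capture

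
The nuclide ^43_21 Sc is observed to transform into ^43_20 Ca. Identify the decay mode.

beta-plus decay or electron capture

ΔA = 43 − 43 = 0; ΔZ = 20 − 21 = -1.
A is unchanged and Z drops by 1 — a proton has become a neutron (β⁺ emission or electron capture).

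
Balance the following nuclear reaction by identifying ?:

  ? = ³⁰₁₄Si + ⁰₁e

Conserve mass number: A = 30 + 0, so A = 30.
Conserve atomic number: Z = 14 + 1, so Z = 15.
Z = 15 is phosphorus, so the species is ³⁰₁₅P.

P-30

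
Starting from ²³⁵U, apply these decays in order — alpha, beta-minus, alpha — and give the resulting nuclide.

Ac-227

Start: (A, Z) = (235, 92).
After α: (231, 90).
After β⁻: (231, 91).
After α: (227, 89).
Z = 89 is actinium.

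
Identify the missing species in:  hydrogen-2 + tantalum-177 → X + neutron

Conserve mass number: 2 + 177 = A + 1, so A = 178.
Conserve atomic number: 1 + 73 = Z + 0, so Z = 74.
Z = 74 is tungsten, so the species is tungsten-178.

W-178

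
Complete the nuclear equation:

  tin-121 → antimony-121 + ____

beta-minus particle

Conserve mass number: 121 = 121 + A, so A = 0.
Conserve atomic number: 50 = 51 + Z, so Z = -1.
A = 0 and Z = -1 is e⁻ — a beta-minus particle.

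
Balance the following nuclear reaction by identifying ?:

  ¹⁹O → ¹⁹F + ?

Conserve mass number: 19 = 19 + A, so A = 0.
Conserve atomic number: 8 = 9 + Z, so Z = -1.
A = 0 and Z = -1 is e⁻ — a beta-minus particle.

beta-minus particle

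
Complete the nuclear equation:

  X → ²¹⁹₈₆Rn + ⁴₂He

Conserve mass number: A = 219 + 4, so A = 223.
Conserve atomic number: Z = 86 + 2, so Z = 88.
Z = 88 is radium, so the species is ²²³₈₈Ra.

Ra-223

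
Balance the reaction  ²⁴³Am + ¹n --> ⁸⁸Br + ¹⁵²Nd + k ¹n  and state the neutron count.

4

Conserve mass number: 244 = 88 + 152 + k, so k = 244 − 240 = 4.
Check atomic number: 95 = 35 + 60 + 0 = 95. ✓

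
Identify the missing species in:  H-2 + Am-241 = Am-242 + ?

Conserve mass number: 2 + 241 = 242 + A, so A = 1.
Conserve atomic number: 1 + 95 = 95 + Z, so Z = 1.
A = 1 and Z = 1 is H-1 — a proton.

proton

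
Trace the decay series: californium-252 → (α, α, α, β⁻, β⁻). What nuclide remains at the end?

Start: (A, Z) = (252, 98).
After α: (248, 96).
After α: (244, 94).
After α: (240, 92).
After β⁻: (240, 93).
After β⁻: (240, 94).
Z = 94 is plutonium.

Pu-240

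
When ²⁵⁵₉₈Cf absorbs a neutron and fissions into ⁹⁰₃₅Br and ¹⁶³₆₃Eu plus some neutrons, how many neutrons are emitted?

3

Conserve mass number: 256 = 90 + 163 + k, so k = 256 − 253 = 3.
Check atomic number: 98 = 35 + 63 + 0 = 98. ✓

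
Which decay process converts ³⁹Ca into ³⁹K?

ΔA = 39 − 39 = 0; ΔZ = 19 − 20 = -1.
A is unchanged and Z drops by 1 — a proton has become a neutron (β⁺ emission or electron capture).

beta-plus decay or electron capture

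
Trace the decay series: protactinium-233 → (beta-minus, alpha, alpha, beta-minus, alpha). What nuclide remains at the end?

Start: (A, Z) = (233, 91).
After β⁻: (233, 92).
After α: (229, 90).
After α: (225, 88).
After β⁻: (225, 89).
After α: (221, 87).
Z = 87 is francium.

Fr-221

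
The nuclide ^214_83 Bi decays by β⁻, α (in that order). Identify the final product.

Start: (A, Z) = (214, 83).
After β⁻: (214, 84).
After α: (210, 82).
Z = 82 is lead.

Pb-210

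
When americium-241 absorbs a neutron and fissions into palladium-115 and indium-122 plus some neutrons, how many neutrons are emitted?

Conserve mass number: 242 = 115 + 122 + k, so k = 242 − 237 = 5.
Check atomic number: 95 = 46 + 49 + 0 = 95. ✓

5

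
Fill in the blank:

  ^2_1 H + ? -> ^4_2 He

Conserve mass number: 2 + A = 4, so A = 2.
Conserve atomic number: 1 + Z = 2, so Z = 1.
A = 2 and Z = 1 is ^2_1 H — a deuteron.

deuteron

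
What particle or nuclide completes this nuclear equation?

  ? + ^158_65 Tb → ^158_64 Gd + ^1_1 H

neutron

Conserve mass number: A + 158 = 158 + 1, so A = 1.
Conserve atomic number: Z + 65 = 64 + 1, so Z = 0.
A = 1 and Z = 0 is ^1_0 n — a neutron.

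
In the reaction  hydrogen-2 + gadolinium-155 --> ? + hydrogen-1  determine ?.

Conserve mass number: 2 + 155 = A + 1, so A = 156.
Conserve atomic number: 1 + 64 = Z + 1, so Z = 64.
Z = 64 is gadolinium, so the species is gadolinium-156.

Gd-156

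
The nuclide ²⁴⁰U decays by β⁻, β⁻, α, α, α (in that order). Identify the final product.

Ra-228

Start: (A, Z) = (240, 92).
After β⁻: (240, 93).
After β⁻: (240, 94).
After α: (236, 92).
After α: (232, 90).
After α: (228, 88).
Z = 88 is radium.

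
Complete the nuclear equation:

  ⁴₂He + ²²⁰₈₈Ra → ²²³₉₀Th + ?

Conserve mass number: 4 + 220 = 223 + A, so A = 1.
Conserve atomic number: 2 + 88 = 90 + Z, so Z = 0.
A = 1 and Z = 0 is ¹₀n — a neutron.

neutron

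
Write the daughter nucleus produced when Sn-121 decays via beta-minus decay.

Sb-121

Beta-minus decay: mass number changes by +0, atomic number by +1.
A: 121 = 121; Z: 50 + 1 = 51.
Z = 51 is antimony, so the daughter is Sb-121.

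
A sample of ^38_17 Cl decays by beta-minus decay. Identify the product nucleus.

Ar-38

Beta-minus decay: mass number changes by +0, atomic number by +1.
A: 38 = 38; Z: 17 + 1 = 18.
Z = 18 is argon, so the daughter is ^38_18 Ar.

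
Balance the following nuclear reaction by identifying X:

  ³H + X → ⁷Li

Conserve mass number: 3 + A = 7, so A = 4.
Conserve atomic number: 1 + Z = 3, so Z = 2.
A = 4 and Z = 2 is ⁴He — an alpha particle.

alpha particle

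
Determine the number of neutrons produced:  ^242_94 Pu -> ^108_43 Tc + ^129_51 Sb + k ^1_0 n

Conserve mass number: 242 = 108 + 129 + k, so k = 242 − 237 = 5.
Check atomic number: 94 = 43 + 51 + 0 = 94. ✓

5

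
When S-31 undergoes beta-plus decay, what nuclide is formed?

Beta-plus decay: mass number changes by +0, atomic number by -1.
A: 31 = 31; Z: 16 − 1 = 15.
Z = 15 is phosphorus, so the daughter is P-31.

P-31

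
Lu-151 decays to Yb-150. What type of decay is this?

proton emission

ΔA = 150 − 151 = -1; ΔZ = 70 − 71 = -1.
A drops by 1 and Z drops by 1 — a proton was emitted.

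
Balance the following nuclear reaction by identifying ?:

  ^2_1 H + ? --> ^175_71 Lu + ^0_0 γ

Conserve mass number: 2 + A = 175 + 0, so A = 173.
Conserve atomic number: 1 + Z = 71 + 0, so Z = 70.
Z = 70 is ytterbium, so the species is ^173_70 Yb.

Yb-173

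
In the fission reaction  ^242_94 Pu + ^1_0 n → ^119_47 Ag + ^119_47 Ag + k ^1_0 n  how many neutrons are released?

5

Conserve mass number: 243 = 119 + 119 + k, so k = 243 − 238 = 5.
Check atomic number: 94 = 47 + 47 + 0 = 94. ✓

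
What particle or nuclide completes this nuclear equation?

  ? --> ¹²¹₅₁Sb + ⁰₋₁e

Sn-121

Conserve mass number: A = 121 + 0, so A = 121.
Conserve atomic number: Z = 51 − 1, so Z = 50.
Z = 50 is tin, so the species is ¹²¹₅₀Sn.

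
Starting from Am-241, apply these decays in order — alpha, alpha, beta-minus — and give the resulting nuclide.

U-233

Start: (A, Z) = (241, 95).
After α: (237, 93).
After α: (233, 91).
After β⁻: (233, 92).
Z = 92 is uranium.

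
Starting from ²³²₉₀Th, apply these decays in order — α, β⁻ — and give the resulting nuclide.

Ac-228

Start: (A, Z) = (232, 90).
After α: (228, 88).
After β⁻: (228, 89).
Z = 89 is actinium.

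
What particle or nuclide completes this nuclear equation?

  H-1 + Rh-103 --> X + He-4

Ru-100

Conserve mass number: 1 + 103 = A + 4, so A = 100.
Conserve atomic number: 1 + 45 = Z + 2, so Z = 44.
Z = 44 is ruthenium, so the species is Ru-100.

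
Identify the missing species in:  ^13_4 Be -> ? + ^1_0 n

Be-12

Conserve mass number: 13 = A + 1, so A = 12.
Conserve atomic number: 4 = Z + 0, so Z = 4.
Z = 4 is beryllium, so the species is ^12_4 Be.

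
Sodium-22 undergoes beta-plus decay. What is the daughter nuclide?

Ne-22

Beta-plus decay: mass number changes by +0, atomic number by -1.
A: 22 = 22; Z: 11 − 1 = 10.
Z = 10 is neon, so the daughter is neon-22.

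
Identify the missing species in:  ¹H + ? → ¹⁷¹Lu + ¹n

Yb-171

Conserve mass number: 1 + A = 171 + 1, so A = 171.
Conserve atomic number: 1 + Z = 71 + 0, so Z = 70.
Z = 70 is ytterbium, so the species is ¹⁷¹Yb.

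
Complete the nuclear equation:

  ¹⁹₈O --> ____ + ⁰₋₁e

F-19

Conserve mass number: 19 = A + 0, so A = 19.
Conserve atomic number: 8 = Z − 1, so Z = 9.
Z = 9 is fluorine, so the species is ¹⁹₉F.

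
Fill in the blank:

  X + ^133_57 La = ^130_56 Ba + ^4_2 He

proton

Conserve mass number: A + 133 = 130 + 4, so A = 1.
Conserve atomic number: Z + 57 = 56 + 2, so Z = 1.
A = 1 and Z = 1 is ^1_1 H — a proton.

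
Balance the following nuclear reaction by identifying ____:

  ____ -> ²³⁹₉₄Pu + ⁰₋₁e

Conserve mass number: A = 239 + 0, so A = 239.
Conserve atomic number: Z = 94 − 1, so Z = 93.
Z = 93 is neptunium, so the species is ²³⁹₉₃Np.

Np-239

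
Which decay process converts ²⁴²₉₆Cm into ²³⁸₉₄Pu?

ΔA = 238 − 242 = -4; ΔZ = 94 − 96 = -2.
A drops by 4 and Z drops by 2 — the signature of alpha emission.

alpha decay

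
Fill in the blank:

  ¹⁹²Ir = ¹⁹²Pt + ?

beta-minus particle

Conserve mass number: 192 = 192 + A, so A = 0.
Conserve atomic number: 77 = 78 + Z, so Z = -1.
A = 0 and Z = -1 is e⁻ — a beta-minus particle.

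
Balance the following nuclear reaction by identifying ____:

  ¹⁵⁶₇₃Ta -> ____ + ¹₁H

Conserve mass number: 156 = A + 1, so A = 155.
Conserve atomic number: 73 = Z + 1, so Z = 72.
Z = 72 is hafnium, so the species is ¹⁵⁵₇₂Hf.

Hf-155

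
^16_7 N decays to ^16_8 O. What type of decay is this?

beta-minus decay

ΔA = 16 − 16 = 0; ΔZ = 8 − 7 = +1.
A is unchanged and Z rises by 1 — a neutron has become a proton (β⁻ decay).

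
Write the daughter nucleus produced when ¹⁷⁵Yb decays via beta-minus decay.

Beta-minus decay: mass number changes by +0, atomic number by +1.
A: 175 = 175; Z: 70 + 1 = 71.
Z = 71 is lutetium, so the daughter is ¹⁷⁵Lu.

Lu-175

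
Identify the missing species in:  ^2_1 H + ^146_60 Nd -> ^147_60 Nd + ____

Conserve mass number: 2 + 146 = 147 + A, so A = 1.
Conserve atomic number: 1 + 60 = 60 + Z, so Z = 1.
A = 1 and Z = 1 is ^1_1 H — a proton.

proton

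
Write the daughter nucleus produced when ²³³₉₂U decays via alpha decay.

Alpha decay: mass number changes by -4, atomic number by -2.
A: 233 − 4 = 229; Z: 92 − 2 = 90.
Z = 90 is thorium, so the daughter is ²²⁹₉₀Th.

Th-229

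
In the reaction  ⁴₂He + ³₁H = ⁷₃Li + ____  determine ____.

gamma ray

Conserve mass number: 4 + 3 = 7 + A, so A = 0.
Conserve atomic number: 2 + 1 = 3 + Z, so Z = 0.
A = 0 and Z = 0 is ⁰₀γ — a gamma ray.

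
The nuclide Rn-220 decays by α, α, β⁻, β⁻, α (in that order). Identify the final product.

Start: (A, Z) = (220, 86).
After α: (216, 84).
After α: (212, 82).
After β⁻: (212, 83).
After β⁻: (212, 84).
After α: (208, 82).
Z = 82 is lead.

Pb-208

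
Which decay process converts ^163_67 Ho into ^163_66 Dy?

ΔA = 163 − 163 = 0; ΔZ = 66 − 67 = -1.
A is unchanged and Z drops by 1 — a proton has become a neutron (β⁺ emission or electron capture).

beta-plus decay or electron capture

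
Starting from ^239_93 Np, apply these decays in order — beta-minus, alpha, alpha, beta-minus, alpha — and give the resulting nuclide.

Start: (A, Z) = (239, 93).
After β⁻: (239, 94).
After α: (235, 92).
After α: (231, 90).
After β⁻: (231, 91).
After α: (227, 89).
Z = 89 is actinium.

Ac-227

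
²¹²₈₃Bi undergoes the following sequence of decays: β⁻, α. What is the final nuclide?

Pb-208

Start: (A, Z) = (212, 83).
After β⁻: (212, 84).
After α: (208, 82).
Z = 82 is lead.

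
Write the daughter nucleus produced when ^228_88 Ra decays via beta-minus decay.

Ac-228

Beta-minus decay: mass number changes by +0, atomic number by +1.
A: 228 = 228; Z: 88 + 1 = 89.
Z = 89 is actinium, so the daughter is ^228_89 Ac.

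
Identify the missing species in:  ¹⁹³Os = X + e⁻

Conserve mass number: 193 = A + 0, so A = 193.
Conserve atomic number: 76 = Z − 1, so Z = 77.
Z = 77 is iridium, so the species is ¹⁹³Ir.

Ir-193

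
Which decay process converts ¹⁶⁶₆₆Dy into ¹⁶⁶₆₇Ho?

ΔA = 166 − 166 = 0; ΔZ = 67 − 66 = +1.
A is unchanged and Z rises by 1 — a neutron has become a proton (β⁻ decay).

beta-minus decay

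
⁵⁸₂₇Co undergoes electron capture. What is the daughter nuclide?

Electron capture: mass number changes by +0, atomic number by -1.
A: 58 = 58; Z: 27 − 1 = 26.
Z = 26 is iron, so the daughter is ⁵⁸₂₆Fe.

Fe-58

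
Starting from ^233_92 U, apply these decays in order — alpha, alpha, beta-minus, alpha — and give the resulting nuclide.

Start: (A, Z) = (233, 92).
After α: (229, 90).
After α: (225, 88).
After β⁻: (225, 89).
After α: (221, 87).
Z = 87 is francium.

Fr-221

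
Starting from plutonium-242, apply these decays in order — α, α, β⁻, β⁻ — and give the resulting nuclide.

Start: (A, Z) = (242, 94).
After α: (238, 92).
After α: (234, 90).
After β⁻: (234, 91).
After β⁻: (234, 92).
Z = 92 is uranium.

U-234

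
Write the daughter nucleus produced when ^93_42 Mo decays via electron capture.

Electron capture: mass number changes by +0, atomic number by -1.
A: 93 = 93; Z: 42 − 1 = 41.
Z = 41 is niobium, so the daughter is ^93_41 Nb.

Nb-93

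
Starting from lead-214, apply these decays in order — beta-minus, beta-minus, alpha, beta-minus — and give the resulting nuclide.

Start: (A, Z) = (214, 82).
After β⁻: (214, 83).
After β⁻: (214, 84).
After α: (210, 82).
After β⁻: (210, 83).
Z = 83 is bismuth.

Bi-210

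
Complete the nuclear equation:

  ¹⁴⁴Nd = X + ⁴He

Ce-140

Conserve mass number: 144 = A + 4, so A = 140.
Conserve atomic number: 60 = Z + 2, so Z = 58.
Z = 58 is cerium, so the species is ¹⁴⁰Ce.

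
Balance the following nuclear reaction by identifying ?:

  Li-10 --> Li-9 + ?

Conserve mass number: 10 = 9 + A, so A = 1.
Conserve atomic number: 3 = 3 + Z, so Z = 0.
A = 1 and Z = 0 is n — a neutron.

neutron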